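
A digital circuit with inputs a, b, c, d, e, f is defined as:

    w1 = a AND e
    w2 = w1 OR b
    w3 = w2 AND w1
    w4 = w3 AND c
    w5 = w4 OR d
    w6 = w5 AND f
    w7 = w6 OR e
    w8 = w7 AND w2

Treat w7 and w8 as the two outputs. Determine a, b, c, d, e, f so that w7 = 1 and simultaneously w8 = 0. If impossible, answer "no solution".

Check with a=0, b=0, c=0, d=1, e=1, f=0:
w1 = a AND e = 0 AND 1 = 0
w2 = w1 OR b = 0 OR 0 = 0
w3 = w2 AND w1 = 0 AND 0 = 0
w4 = w3 AND c = 0 AND 0 = 0
w5 = w4 OR d = 0 OR 1 = 1
w6 = w5 AND f = 1 AND 0 = 0
w7 = w6 OR e = 0 OR 1 = 1
w8 = w7 AND w2 = 1 AND 0 = 0
So w7 = 1 and w8 = 0.

a=0, b=0, c=0, d=1, e=1, f=0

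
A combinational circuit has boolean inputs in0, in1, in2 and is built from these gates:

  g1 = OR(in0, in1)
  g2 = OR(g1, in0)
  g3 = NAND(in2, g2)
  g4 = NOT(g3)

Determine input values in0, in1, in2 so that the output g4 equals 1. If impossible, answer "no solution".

g4 = NOT(g3) must be 1, so g3 = 0.
g3 = NAND(in2, g2) must be 0, so both in2 = 1 and g2 = 1.
g2 = OR(g1, in0) must be 1, so at least one of g1, in0 is 1.
Check with in0=1, in1=0, in2=1:
g1 = OR(in0, in1) = OR(1, 0) = 1
g2 = OR(g1, in0) = OR(1, 1) = 1
g3 = NAND(in2, g2) = NAND(1, 1) = 0
g4 = NOT(g3) = NOT 0 = 1
So g4 = 1 as required.

in0=1, in1=0, in2=1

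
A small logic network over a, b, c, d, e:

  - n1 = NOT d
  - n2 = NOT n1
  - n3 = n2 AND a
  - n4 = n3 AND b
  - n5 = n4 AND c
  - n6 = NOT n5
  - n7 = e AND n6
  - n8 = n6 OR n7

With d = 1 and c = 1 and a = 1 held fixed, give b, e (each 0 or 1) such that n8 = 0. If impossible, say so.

Check with d = 1 and c = 1 and a = 1 and b=1, e=1:
n1 = NOT d = NOT 1 = 0
n2 = NOT n1 = NOT 0 = 1
n3 = n2 AND a = 1 AND 1 = 1
n4 = n3 AND b = 1 AND 1 = 1
n5 = n4 AND c = 1 AND 1 = 1
n6 = NOT n5 = NOT 1 = 0
n7 = e AND n6 = 1 AND 0 = 0
n8 = n6 OR n7 = 0 OR 0 = 0
So n8 = 0.

b=1, e=1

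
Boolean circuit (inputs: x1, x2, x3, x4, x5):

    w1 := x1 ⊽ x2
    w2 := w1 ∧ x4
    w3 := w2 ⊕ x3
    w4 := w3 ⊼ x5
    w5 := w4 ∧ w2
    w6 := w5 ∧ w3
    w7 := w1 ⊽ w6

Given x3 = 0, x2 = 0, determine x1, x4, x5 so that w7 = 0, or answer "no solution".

x1=0, x4=1, x5=0

w7 = w1 ⊽ w6 must be 0, so at least one of w1, w6 is 1.
Check with x3 = 0, x2 = 0 and x1=0, x4=1, x5=0:
w1 = x1 ⊽ x2 = 0 ⊽ 0 = 1
w2 = w1 ∧ x4 = 1 ∧ 1 = 1
w3 = w2 ⊕ x3 = 1 ⊕ 0 = 1
w4 = w3 ⊼ x5 = 1 ⊼ 0 = 1
w5 = w4 ∧ w2 = 1 ∧ 1 = 1
w6 = w5 ∧ w3 = 1 ∧ 1 = 1
w7 = w1 ⊽ w6 = 1 ⊽ 1 = 0
So w7 = 0.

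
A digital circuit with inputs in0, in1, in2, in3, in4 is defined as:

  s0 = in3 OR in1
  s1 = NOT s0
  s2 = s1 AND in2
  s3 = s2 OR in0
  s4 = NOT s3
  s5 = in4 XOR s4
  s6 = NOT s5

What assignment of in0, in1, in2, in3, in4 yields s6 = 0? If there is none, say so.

in0=1, in1=0, in2=0, in3=1, in4=1

s6 = NOT s5 must be 0, so s5 = 1.
s5 = in4 XOR s4 must be 1, so in4 and s4 differ.
Check with in0=1, in1=0, in2=0, in3=1, in4=1:
s0 = in3 OR in1 = 1 OR 0 = 1
s1 = NOT s0 = NOT 1 = 0
s2 = s1 AND in2 = 0 AND 0 = 0
s3 = s2 OR in0 = 0 OR 1 = 1
s4 = NOT s3 = NOT 1 = 0
s5 = in4 XOR s4 = 1 XOR 0 = 1
s6 = NOT s5 = NOT 1 = 0
So s6 = 0 as required.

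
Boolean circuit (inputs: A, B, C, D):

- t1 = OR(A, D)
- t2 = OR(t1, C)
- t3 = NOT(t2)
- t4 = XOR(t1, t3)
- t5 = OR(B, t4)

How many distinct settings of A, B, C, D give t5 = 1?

t5 = OR(B, t4) must be 1, so at least one of B, t4 is 1.
Enumerating the 16 input combinations, 15 give t5 = 1 and 1 give t5 = 0.

15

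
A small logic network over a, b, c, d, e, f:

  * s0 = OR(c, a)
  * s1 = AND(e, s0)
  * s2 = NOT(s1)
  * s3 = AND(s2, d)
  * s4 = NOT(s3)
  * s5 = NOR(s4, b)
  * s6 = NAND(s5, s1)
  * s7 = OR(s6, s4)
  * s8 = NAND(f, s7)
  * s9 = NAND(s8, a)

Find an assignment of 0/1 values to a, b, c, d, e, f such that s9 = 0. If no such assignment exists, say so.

a=1, b=0, c=1, d=1, e=1, f=0

Check with a=1, b=0, c=1, d=1, e=1, f=0:
s0 = OR(c, a) = OR(1, 1) = 1
s1 = AND(e, s0) = AND(1, 1) = 1
s2 = NOT(s1) = NOT 1 = 0
s3 = AND(s2, d) = AND(0, 1) = 0
s4 = NOT(s3) = NOT 0 = 1
s5 = NOR(s4, b) = NOR(1, 0) = 0
s6 = NAND(s5, s1) = NAND(0, 1) = 1
s7 = OR(s6, s4) = OR(1, 1) = 1
s8 = NAND(f, s7) = NAND(0, 1) = 1
s9 = NAND(s8, a) = NAND(1, 1) = 0
So s9 = 0 as required.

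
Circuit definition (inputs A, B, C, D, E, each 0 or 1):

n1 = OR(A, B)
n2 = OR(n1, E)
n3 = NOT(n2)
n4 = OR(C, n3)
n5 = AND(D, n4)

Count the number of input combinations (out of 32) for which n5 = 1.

n5 = AND(D, n4) must be 1, so both D = 1 and n4 = 1.
Enumerating the 32 input combinations, 9 give n5 = 1 and 23 give n5 = 0.

9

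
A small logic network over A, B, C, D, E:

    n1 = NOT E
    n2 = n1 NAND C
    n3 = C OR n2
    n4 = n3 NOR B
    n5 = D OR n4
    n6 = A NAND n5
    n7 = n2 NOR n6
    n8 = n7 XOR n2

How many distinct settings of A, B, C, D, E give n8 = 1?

26

n8 = n7 XOR n2 must be 1, so n7 and n2 differ.
Enumerating the 32 input combinations, 26 give n8 = 1 and 6 give n8 = 0.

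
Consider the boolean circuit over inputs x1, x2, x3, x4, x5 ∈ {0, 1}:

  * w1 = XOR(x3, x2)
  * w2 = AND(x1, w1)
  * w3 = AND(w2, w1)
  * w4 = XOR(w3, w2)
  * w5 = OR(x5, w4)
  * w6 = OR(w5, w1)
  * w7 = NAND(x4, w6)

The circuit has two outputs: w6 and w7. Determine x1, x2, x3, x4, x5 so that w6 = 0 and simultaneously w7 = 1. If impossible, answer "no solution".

Check with x1=1, x2=1, x3=1, x4=0, x5=0:
w1 = XOR(x3, x2) = XOR(1, 1) = 0
w2 = AND(x1, w1) = AND(1, 0) = 0
w3 = AND(w2, w1) = AND(0, 0) = 0
w4 = XOR(w3, w2) = XOR(0, 0) = 0
w5 = OR(x5, w4) = OR(0, 0) = 0
w6 = OR(w5, w1) = OR(0, 0) = 0
w7 = NAND(x4, w6) = NAND(0, 0) = 1
So w6 = 0 and w7 = 1.

x1=1, x2=1, x3=1, x4=0, x5=0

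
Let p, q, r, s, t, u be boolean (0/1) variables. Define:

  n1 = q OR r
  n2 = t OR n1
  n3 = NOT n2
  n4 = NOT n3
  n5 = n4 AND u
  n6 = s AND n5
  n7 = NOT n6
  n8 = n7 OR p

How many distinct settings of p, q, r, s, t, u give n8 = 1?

57

n8 = n7 OR p must be 1, so at least one of n7, p is 1.
Enumerating the 64 input combinations, 57 give n8 = 1 and 7 give n8 = 0.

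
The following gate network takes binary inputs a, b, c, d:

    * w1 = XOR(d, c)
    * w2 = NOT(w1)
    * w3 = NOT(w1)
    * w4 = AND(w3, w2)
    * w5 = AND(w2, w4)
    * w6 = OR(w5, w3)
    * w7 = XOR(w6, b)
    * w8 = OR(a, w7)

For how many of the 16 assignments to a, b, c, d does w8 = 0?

w8 = OR(a, w7) must be 0, so both a = 0 and w7 = 0.
Satisfying assignments:
  a=0, b=0, c=0, d=1
  a=0, b=0, c=1, d=0
  a=0, b=1, c=0, d=0
  a=0, b=1, c=1, d=1

4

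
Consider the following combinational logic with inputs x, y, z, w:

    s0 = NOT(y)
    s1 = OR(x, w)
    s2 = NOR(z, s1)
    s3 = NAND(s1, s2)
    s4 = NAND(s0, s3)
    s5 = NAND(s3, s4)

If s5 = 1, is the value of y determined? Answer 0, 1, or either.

s5 = NAND(s3, s4) must be 1, so at least one of s3, s4 is 0.
Every assignment with s5 = 1 has y = 0; there are 8 such assignment(s).

0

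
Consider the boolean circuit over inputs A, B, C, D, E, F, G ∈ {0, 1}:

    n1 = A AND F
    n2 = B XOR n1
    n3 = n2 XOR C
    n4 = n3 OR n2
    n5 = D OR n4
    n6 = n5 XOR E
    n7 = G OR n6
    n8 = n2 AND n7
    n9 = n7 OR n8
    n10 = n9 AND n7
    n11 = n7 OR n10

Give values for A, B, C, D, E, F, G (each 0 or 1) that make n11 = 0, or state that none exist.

A=0 B=1 C=0 D=0 E=1 F=1 G=0

n11 = n7 OR n10 must be 0, so both n7 = 0 and n10 = 0.
n7 = G OR n6 must be 0, so both G = 0 and n6 = 0.
n10 = n9 AND n7 must be 0, so at least one of n9, n7 is 0.
Check with A=0 B=1 C=0 D=0 E=1 F=1 G=0:
n1 = A AND F = 0 AND 1 = 0
n2 = B XOR n1 = 1 XOR 0 = 1
n3 = n2 XOR C = 1 XOR 0 = 1
n4 = n3 OR n2 = 1 OR 1 = 1
n5 = D OR n4 = 0 OR 1 = 1
n6 = n5 XOR E = 1 XOR 1 = 0
n7 = G OR n6 = 0 OR 0 = 0
n8 = n2 AND n7 = 1 AND 0 = 0
n9 = n7 OR n8 = 0 OR 0 = 0
n10 = n9 AND n7 = 0 AND 0 = 0
n11 = n7 OR n10 = 0 OR 0 = 0
So n11 = 0 as required.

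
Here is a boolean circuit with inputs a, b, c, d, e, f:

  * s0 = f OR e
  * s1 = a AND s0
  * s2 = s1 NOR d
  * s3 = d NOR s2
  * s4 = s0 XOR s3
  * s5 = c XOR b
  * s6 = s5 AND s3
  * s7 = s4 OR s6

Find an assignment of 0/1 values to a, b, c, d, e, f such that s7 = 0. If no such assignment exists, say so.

a=1, b=1, c=0, d=1, e=0, f=0

s7 = s4 OR s6 must be 0, so both s4 = 0 and s6 = 0.
Check with a=1, b=1, c=0, d=1, e=0, f=0:
s0 = f OR e = 0 OR 0 = 0
s1 = a AND s0 = 1 AND 0 = 0
s2 = s1 NOR d = 0 NOR 1 = 0
s3 = d NOR s2 = 1 NOR 0 = 0
s4 = s0 XOR s3 = 0 XOR 0 = 0
s5 = c XOR b = 0 XOR 1 = 1
s6 = s5 AND s3 = 1 AND 0 = 0
s7 = s4 OR s6 = 0 OR 0 = 0
So s7 = 0 as required.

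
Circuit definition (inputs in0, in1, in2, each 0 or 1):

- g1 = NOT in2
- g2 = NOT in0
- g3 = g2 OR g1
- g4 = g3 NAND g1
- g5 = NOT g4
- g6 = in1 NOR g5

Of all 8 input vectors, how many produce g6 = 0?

6

g6 = in1 NOR g5 must be 0, so at least one of in1, g5 is 1.
Satisfying assignments:
  in0=0, in1=0, in2=0
  in0=0, in1=1, in2=0
  in0=0, in1=1, in2=1
  in0=1, in1=0, in2=0
  in0=1, in1=1, in2=0
  in0=1, in1=1, in2=1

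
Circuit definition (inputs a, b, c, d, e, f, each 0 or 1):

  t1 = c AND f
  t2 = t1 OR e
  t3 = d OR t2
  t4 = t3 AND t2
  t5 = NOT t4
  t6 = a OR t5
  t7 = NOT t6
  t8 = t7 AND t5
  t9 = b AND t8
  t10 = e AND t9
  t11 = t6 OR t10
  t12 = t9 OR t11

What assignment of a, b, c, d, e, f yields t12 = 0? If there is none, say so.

t12 = t9 OR t11 must be 0, so both t9 = 0 and t11 = 0.
t9 = b AND t8 must be 0, so at least one of b, t8 is 0.
Check with a=0, b=1, c=1, d=0, e=1, f=0:
t1 = c AND f = 1 AND 0 = 0
t2 = t1 OR e = 0 OR 1 = 1
t3 = d OR t2 = 0 OR 1 = 1
t4 = t3 AND t2 = 1 AND 1 = 1
t5 = NOT t4 = NOT 1 = 0
t6 = a OR t5 = 0 OR 0 = 0
t7 = NOT t6 = NOT 0 = 1
t8 = t7 AND t5 = 1 AND 0 = 0
t9 = b AND t8 = 1 AND 0 = 0
t10 = e AND t9 = 1 AND 0 = 0
t11 = t6 OR t10 = 0 OR 0 = 0
t12 = t9 OR t11 = 0 OR 0 = 0
So t12 = 0 as required.

a=0, b=1, c=1, d=0, e=1, f=0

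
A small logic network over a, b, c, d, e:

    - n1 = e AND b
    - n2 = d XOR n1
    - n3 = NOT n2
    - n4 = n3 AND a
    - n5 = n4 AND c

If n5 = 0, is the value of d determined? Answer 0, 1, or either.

either

Both values of d occur among assignments with n5 = 0:
  d=0: a=0, b=0, c=0, d=0, e=0
  d=1: a=0, b=0, c=0, d=1, e=0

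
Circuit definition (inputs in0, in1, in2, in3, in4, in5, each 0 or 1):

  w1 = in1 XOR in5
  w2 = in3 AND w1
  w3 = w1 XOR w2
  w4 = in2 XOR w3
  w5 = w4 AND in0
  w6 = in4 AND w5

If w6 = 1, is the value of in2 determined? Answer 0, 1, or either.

Both values of in2 occur among assignments with w6 = 1:
  in2=0: in0=1, in1=0, in2=0, in3=0, in4=1, in5=1
  in2=1: in0=1, in1=0, in2=1, in3=0, in4=1, in5=0

either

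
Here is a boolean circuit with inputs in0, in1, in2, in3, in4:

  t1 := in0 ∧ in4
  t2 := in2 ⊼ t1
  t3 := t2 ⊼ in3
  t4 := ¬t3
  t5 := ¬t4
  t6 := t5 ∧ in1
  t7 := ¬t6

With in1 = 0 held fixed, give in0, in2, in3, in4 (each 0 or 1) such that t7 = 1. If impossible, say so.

Check with in1 = 0 and in0=0, in2=1, in3=1, in4=1:
t1 = in0 ∧ in4 = 0 ∧ 1 = 0
t2 = in2 ⊼ t1 = 1 ⊼ 0 = 1
t3 = t2 ⊼ in3 = 1 ⊼ 1 = 0
t4 = ¬t3 = ¬0 = 1
t5 = ¬t4 = ¬1 = 0
t6 = t5 ∧ in1 = 0 ∧ 0 = 0
t7 = ¬t6 = ¬0 = 1
So t7 = 1.

in0=0, in2=1, in3=1, in4=1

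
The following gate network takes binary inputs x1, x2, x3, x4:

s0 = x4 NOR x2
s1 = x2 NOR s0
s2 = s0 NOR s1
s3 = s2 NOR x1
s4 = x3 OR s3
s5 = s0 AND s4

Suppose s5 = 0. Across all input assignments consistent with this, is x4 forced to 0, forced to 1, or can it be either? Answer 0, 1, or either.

either

Both values of x4 occur among assignments with s5 = 0:
  x4=0: x1=0, x2=1, x3=0, x4=0
  x4=1: x1=0, x2=0, x3=0, x4=1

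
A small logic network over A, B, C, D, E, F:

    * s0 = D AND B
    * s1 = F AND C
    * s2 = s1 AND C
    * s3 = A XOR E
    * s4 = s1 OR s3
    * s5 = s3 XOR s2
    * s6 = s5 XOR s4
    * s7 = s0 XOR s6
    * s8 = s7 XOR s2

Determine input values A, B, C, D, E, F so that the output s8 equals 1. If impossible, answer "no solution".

A=0, B=1, C=0, D=1, E=1, F=0

Check with A=0, B=1, C=0, D=1, E=1, F=0:
s0 = D AND B = 1 AND 1 = 1
s1 = F AND C = 0 AND 0 = 0
s2 = s1 AND C = 0 AND 0 = 0
s3 = A XOR E = 0 XOR 1 = 1
s4 = s1 OR s3 = 0 OR 1 = 1
s5 = s3 XOR s2 = 1 XOR 0 = 1
s6 = s5 XOR s4 = 1 XOR 1 = 0
s7 = s0 XOR s6 = 1 XOR 0 = 1
s8 = s7 XOR s2 = 1 XOR 0 = 1
So s8 = 1 as required.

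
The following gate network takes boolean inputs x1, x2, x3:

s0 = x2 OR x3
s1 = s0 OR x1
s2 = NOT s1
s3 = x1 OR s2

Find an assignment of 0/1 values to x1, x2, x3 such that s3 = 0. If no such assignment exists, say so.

x1=0, x2=0, x3=1

s3 = x1 OR s2 must be 0, so both x1 = 0 and s2 = 0.
s2 = NOT s1 must be 0, so s1 = 1.
Check with x1=0, x2=0, x3=1:
s0 = x2 OR x3 = 0 OR 1 = 1
s1 = s0 OR x1 = 1 OR 0 = 1
s2 = NOT s1 = NOT 1 = 0
s3 = x1 OR s2 = 0 OR 0 = 0
So s3 = 0 as required.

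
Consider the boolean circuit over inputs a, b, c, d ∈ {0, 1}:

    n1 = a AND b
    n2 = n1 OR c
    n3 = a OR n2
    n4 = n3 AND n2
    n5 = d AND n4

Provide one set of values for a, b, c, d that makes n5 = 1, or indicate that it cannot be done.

a=0, b=1, c=1, d=1

n5 = d AND n4 must be 1, so both d = 1 and n4 = 1.
n4 = n3 AND n2 must be 1, so both n3 = 1 and n2 = 1.
n3 = a OR n2 must be 1, so at least one of a, n2 is 1.
Check with a=0, b=1, c=1, d=1:
n1 = a AND b = 0 AND 1 = 0
n2 = n1 OR c = 0 OR 1 = 1
n3 = a OR n2 = 0 OR 1 = 1
n4 = n3 AND n2 = 1 AND 1 = 1
n5 = d AND n4 = 1 AND 1 = 1
So n5 = 1 as required.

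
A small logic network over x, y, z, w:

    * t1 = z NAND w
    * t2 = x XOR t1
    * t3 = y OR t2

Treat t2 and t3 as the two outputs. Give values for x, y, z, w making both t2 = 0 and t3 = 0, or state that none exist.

x=1, y=0, z=0, w=1

Check with x=1, y=0, z=0, w=1:
t1 = z NAND w = 0 NAND 1 = 1
t2 = x XOR t1 = 1 XOR 1 = 0
t3 = y OR t2 = 0 OR 0 = 0
So t2 = 0 and t3 = 0.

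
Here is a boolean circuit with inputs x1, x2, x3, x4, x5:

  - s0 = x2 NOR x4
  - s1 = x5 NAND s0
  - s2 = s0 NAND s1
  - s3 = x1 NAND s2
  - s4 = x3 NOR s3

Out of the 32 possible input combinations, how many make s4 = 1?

s4 = x3 NOR s3 must be 1, so both x3 = 0 and s3 = 0.
s3 = x1 NAND s2 must be 0, so both x1 = 1 and s2 = 1.
s2 = s0 NAND s1 must be 1, so at least one of s0, s1 is 0.
Enumerating the 32 input combinations, 7 give s4 = 1 and 25 give s4 = 0.

7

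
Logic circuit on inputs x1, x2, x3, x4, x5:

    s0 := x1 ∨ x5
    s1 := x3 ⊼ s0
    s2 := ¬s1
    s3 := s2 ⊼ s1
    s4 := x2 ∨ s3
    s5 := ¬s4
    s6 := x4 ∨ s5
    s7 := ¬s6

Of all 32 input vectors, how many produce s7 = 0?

s7 = ¬s6 must be 0, so s6 = 1.
s6 = x4 ∨ s5 must be 1, so at least one of x4, s5 is 1.
Enumerating the 32 input combinations, 16 give s7 = 0 and 16 give s7 = 1.

16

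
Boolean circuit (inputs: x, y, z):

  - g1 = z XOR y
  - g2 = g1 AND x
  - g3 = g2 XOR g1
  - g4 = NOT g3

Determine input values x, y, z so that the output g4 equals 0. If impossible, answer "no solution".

g4 = NOT g3 must be 0, so g3 = 1.
g3 = g2 XOR g1 must be 1, so g2 and g1 differ.
Check with x=0, y=0, z=1:
g1 = z XOR y = 1 XOR 0 = 1
g2 = g1 AND x = 1 AND 0 = 0
g3 = g2 XOR g1 = 0 XOR 1 = 1
g4 = NOT g3 = NOT 1 = 0
So g4 = 0 as required.

x=0, y=0, z=1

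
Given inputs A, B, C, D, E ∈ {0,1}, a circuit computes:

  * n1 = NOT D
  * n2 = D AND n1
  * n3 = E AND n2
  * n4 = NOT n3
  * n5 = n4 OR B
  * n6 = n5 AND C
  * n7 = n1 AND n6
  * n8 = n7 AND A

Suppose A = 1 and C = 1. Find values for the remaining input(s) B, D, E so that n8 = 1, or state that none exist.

B=1, D=0, E=1

n8 = n7 AND A must be 1, so both n7 = 1 and A = 1.
n7 = n1 AND n6 must be 1, so both n1 = 1 and n6 = 1.
Check with A = 1 and C = 1 and B=1, D=0, E=1:
n1 = NOT D = NOT 0 = 1
n2 = D AND n1 = 0 AND 1 = 0
n3 = E AND n2 = 1 AND 0 = 0
n4 = NOT n3 = NOT 0 = 1
n5 = n4 OR B = 1 OR 1 = 1
n6 = n5 AND C = 1 AND 1 = 1
n7 = n1 AND n6 = 1 AND 1 = 1
n8 = n7 AND A = 1 AND 1 = 1
So n8 = 1.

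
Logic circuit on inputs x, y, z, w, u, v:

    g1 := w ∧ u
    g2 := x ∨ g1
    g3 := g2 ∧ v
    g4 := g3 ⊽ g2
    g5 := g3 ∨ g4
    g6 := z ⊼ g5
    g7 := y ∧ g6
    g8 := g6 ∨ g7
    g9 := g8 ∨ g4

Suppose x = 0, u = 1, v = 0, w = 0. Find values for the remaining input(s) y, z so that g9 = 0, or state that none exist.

With x = 0, u = 1, v = 0, w = 0 fixed, none of the 4 settings of y, z give g9 = 0.
For example, with y=0, z=1:
g1 = w ∧ u = 0 ∧ 1 = 0
g2 = x ∨ g1 = 0 ∨ 0 = 0
g3 = g2 ∧ v = 0 ∧ 0 = 0
g4 = g3 ⊽ g2 = 0 ⊽ 0 = 1
g5 = g3 ∨ g4 = 0 ∨ 1 = 1
g6 = z ⊼ g5 = 1 ⊼ 1 = 0
g7 = y ∧ g6 = 0 ∧ 0 = 0
g8 = g6 ∨ g7 = 0 ∨ 0 = 0
g9 = g8 ∨ g4 = 0 ∨ 1 = 1
giving g9 = 1 ≠ 0.

no solution exists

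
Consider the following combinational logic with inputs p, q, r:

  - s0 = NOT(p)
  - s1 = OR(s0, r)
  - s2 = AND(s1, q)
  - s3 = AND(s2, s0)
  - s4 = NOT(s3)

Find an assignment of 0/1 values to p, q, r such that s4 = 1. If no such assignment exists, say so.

s4 = NOT(s3) must be 1, so s3 = 0.
s3 = AND(s2, s0) must be 0, so at least one of s2, s0 is 0.
Check with p=0, q=0, r=1:
s0 = NOT(p) = NOT 0 = 1
s1 = OR(s0, r) = OR(1, 1) = 1
s2 = AND(s1, q) = AND(1, 0) = 0
s3 = AND(s2, s0) = AND(0, 1) = 0
s4 = NOT(s3) = NOT 0 = 1
So s4 = 1 as required.

p=0, q=0, r=1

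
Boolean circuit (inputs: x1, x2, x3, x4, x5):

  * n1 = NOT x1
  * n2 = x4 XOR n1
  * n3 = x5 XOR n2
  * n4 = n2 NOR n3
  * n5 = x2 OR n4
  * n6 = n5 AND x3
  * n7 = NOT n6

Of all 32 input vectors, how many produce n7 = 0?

n7 = NOT n6 must be 0, so n6 = 1.
Enumerating the 32 input combinations, 10 give n7 = 0 and 22 give n7 = 1.

10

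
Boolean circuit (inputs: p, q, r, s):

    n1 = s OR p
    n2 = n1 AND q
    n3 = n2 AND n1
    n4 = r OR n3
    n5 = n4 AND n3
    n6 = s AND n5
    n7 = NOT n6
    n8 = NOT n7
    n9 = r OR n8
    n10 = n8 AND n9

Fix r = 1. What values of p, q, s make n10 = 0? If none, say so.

p=0 q=1 s=0

n10 = n8 AND n9 must be 0, so at least one of n8, n9 is 0.
Check with r = 1 and p=0, q=1, s=0:
n1 = s OR p = 0 OR 0 = 0
n2 = n1 AND q = 0 AND 1 = 0
n3 = n2 AND n1 = 0 AND 0 = 0
n4 = r OR n3 = 1 OR 0 = 1
n5 = n4 AND n3 = 1 AND 0 = 0
n6 = s AND n5 = 0 AND 0 = 0
n7 = NOT n6 = NOT 0 = 1
n8 = NOT n7 = NOT 1 = 0
n9 = r OR n8 = 1 OR 0 = 1
n10 = n8 AND n9 = 0 AND 1 = 0
So n10 = 0.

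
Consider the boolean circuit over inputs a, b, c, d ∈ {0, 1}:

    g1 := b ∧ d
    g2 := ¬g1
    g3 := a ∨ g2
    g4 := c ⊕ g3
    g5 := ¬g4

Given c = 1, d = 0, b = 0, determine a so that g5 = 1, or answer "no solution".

a=1

g5 = ¬g4 must be 1, so g4 = 0.
g4 = c ⊕ g3 must be 0, so c and g3 are equal.
Check with c = 1, d = 0, b = 0 and a=1:
g1 = b ∧ d = 0 ∧ 0 = 0
g2 = ¬g1 = ¬0 = 1
g3 = a ∨ g2 = 1 ∨ 1 = 1
g4 = c ⊕ g3 = 1 ⊕ 1 = 0
g5 = ¬g4 = ¬0 = 1
So g5 = 1.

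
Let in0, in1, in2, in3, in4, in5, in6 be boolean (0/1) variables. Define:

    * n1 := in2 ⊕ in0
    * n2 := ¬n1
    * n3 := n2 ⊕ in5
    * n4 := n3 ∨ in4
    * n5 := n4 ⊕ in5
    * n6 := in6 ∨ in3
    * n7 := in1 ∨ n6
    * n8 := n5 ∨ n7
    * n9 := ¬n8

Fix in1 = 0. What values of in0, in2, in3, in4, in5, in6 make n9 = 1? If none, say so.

in0=0, in2=1, in3=0, in4=0, in5=1, in6=0

n9 = ¬n8 must be 1, so n8 = 0.
n8 = n5 ∨ n7 must be 0, so both n5 = 0 and n7 = 0.
Check with in1 = 0 and in0=0, in2=1, in3=0, in4=0, in5=1, in6=0:
n1 = in2 ⊕ in0 = 1 ⊕ 0 = 1
n2 = ¬n1 = ¬1 = 0
n3 = n2 ⊕ in5 = 0 ⊕ 1 = 1
n4 = n3 ∨ in4 = 1 ∨ 0 = 1
n5 = n4 ⊕ in5 = 1 ⊕ 1 = 0
n6 = in6 ∨ in3 = 0 ∨ 0 = 0
n7 = in1 ∨ n6 = 0 ∨ 0 = 0
n8 = n5 ∨ n7 = 0 ∨ 0 = 0
n9 = ¬n8 = ¬0 = 1
So n9 = 1.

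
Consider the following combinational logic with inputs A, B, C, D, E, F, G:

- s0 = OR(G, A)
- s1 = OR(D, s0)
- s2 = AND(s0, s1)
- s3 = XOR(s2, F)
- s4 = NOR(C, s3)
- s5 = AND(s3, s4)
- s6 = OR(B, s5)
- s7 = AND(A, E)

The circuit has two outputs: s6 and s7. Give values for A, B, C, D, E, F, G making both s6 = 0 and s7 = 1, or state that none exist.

Check with A=1, B=0, C=0, D=1, E=1, F=1, G=0:
s0 = OR(G, A) = OR(0, 1) = 1
s1 = OR(D, s0) = OR(1, 1) = 1
s2 = AND(s0, s1) = AND(1, 1) = 1
s3 = XOR(s2, F) = XOR(1, 1) = 0
s4 = NOR(C, s3) = NOR(0, 0) = 1
s5 = AND(s3, s4) = AND(0, 1) = 0
s6 = OR(B, s5) = OR(0, 0) = 0
s7 = AND(A, E) = AND(1, 1) = 1
So s6 = 0 and s7 = 1.

A=1, B=0, C=0, D=1, E=1, F=1, G=0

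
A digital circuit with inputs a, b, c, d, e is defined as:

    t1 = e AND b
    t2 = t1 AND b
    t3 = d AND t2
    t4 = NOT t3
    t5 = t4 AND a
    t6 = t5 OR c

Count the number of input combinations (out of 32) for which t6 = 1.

23

t6 = t5 OR c must be 1, so at least one of t5, c is 1.
Enumerating the 32 input combinations, 23 give t6 = 1 and 9 give t6 = 0.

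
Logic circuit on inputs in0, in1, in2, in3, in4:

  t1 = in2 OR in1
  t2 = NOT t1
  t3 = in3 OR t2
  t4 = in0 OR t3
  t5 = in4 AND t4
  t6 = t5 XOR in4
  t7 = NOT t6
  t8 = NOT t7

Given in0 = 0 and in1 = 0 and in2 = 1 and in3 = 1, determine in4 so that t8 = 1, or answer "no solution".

With in0 = 0 and in1 = 0 and in2 = 1 and in3 = 1 fixed, none of the 2 settings of in4 give t8 = 1.
For example, with in4=0:
t1 = in2 OR in1 = 1 OR 0 = 1
t2 = NOT t1 = NOT 1 = 0
t3 = in3 OR t2 = 1 OR 0 = 1
t4 = in0 OR t3 = 0 OR 1 = 1
t5 = in4 AND t4 = 0 AND 1 = 0
t6 = t5 XOR in4 = 0 XOR 0 = 0
t7 = NOT t6 = NOT 0 = 1
t8 = NOT t7 = NOT 1 = 0
giving t8 = 0 ≠ 1.

no solution exists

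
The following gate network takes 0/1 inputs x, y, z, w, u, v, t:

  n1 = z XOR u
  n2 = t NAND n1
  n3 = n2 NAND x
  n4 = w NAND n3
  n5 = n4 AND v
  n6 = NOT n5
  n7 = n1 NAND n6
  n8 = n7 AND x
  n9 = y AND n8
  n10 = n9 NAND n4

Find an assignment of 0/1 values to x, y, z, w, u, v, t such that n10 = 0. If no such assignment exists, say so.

x=1, y=1, z=0, w=1, u=0, v=0, t=1

n10 = n9 NAND n4 must be 0, so both n9 = 1 and n4 = 1.
n9 = y AND n8 must be 1, so both y = 1 and n8 = 1.
Check with x=1, y=1, z=0, w=1, u=0, v=0, t=1:
n1 = z XOR u = 0 XOR 0 = 0
n2 = t NAND n1 = 1 NAND 0 = 1
n3 = n2 NAND x = 1 NAND 1 = 0
n4 = w NAND n3 = 1 NAND 0 = 1
n5 = n4 AND v = 1 AND 0 = 0
n6 = NOT n5 = NOT 0 = 1
n7 = n1 NAND n6 = 0 NAND 1 = 1
n8 = n7 AND x = 1 AND 1 = 1
n9 = y AND n8 = 1 AND 1 = 1
n10 = n9 NAND n4 = 1 NAND 1 = 0
So n10 = 0 as required.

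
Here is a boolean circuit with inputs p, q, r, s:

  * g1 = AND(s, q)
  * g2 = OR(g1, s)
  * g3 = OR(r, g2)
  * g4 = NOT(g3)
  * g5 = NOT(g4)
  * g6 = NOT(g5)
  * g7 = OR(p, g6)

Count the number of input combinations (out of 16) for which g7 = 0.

6

g7 = OR(p, g6) must be 0, so both p = 0 and g6 = 0.
g6 = NOT(g5) must be 0, so g5 = 1.
Satisfying assignments:
  p=0, q=0, r=0, s=1
  p=0, q=0, r=1, s=0
  p=0, q=0, r=1, s=1
  p=0, q=1, r=0, s=1
  p=0, q=1, r=1, s=0
  p=0, q=1, r=1, s=1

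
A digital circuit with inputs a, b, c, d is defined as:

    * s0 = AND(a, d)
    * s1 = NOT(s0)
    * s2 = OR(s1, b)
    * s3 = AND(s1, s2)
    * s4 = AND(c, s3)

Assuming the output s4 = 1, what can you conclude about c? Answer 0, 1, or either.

1

s4 = AND(c, s3) must be 1, so both c = 1 and s3 = 1.
s3 = AND(s1, s2) must be 1, so both s1 = 1 and s2 = 1.
Every assignment with s4 = 1 has c = 1; there are 6 such assignment(s).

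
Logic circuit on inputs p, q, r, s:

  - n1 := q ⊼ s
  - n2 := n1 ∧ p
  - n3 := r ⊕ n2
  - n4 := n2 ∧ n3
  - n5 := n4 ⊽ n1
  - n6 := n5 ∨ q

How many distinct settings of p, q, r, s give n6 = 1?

8

n6 = n5 ∨ q must be 1, so at least one of n5, q is 1.
Enumerating the 16 input combinations, 8 give n6 = 1 and 8 give n6 = 0.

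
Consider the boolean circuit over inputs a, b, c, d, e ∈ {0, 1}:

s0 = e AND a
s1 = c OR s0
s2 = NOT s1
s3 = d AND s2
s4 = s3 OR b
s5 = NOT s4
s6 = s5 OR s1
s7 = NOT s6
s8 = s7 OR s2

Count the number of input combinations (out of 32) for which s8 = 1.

s8 = s7 OR s2 must be 1, so at least one of s7, s2 is 1.
Enumerating the 32 input combinations, 12 give s8 = 1 and 20 give s8 = 0.

12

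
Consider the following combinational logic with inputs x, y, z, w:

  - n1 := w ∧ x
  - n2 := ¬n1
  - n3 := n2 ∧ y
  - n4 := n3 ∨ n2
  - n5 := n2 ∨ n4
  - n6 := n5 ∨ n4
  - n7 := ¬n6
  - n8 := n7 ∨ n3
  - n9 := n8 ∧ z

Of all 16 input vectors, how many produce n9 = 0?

11

n9 = n8 ∧ z must be 0, so at least one of n8, z is 0.
Enumerating the 16 input combinations, 11 give n9 = 0 and 5 give n9 = 1.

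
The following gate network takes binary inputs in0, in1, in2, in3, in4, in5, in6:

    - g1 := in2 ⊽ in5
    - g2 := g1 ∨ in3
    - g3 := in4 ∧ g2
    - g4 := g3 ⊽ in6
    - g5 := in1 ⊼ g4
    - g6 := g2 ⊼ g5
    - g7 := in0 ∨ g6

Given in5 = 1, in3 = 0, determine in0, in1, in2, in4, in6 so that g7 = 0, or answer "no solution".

no solution exists

With in5 = 1, in3 = 0 fixed, none of the 32 settings of in0, in1, in2, in4, in6 give g7 = 0.
For example, with in0=0, in1=0, in2=1, in4=1, in6=0:
g1 = in2 ⊽ in5 = 1 ⊽ 1 = 0
g2 = g1 ∨ in3 = 0 ∨ 0 = 0
g3 = in4 ∧ g2 = 1 ∧ 0 = 0
g4 = g3 ⊽ in6 = 0 ⊽ 0 = 1
g5 = in1 ⊼ g4 = 0 ⊼ 1 = 1
g6 = g2 ⊼ g5 = 0 ⊼ 1 = 1
g7 = in0 ∨ g6 = 0 ∨ 1 = 1
giving g7 = 1 ≠ 0.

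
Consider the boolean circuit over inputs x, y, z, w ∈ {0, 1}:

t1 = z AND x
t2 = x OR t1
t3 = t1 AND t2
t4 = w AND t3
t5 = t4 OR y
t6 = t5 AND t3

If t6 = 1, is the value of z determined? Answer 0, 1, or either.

t6 = t5 AND t3 must be 1, so both t5 = 1 and t3 = 1.
t5 = t4 OR y must be 1, so at least one of t4, y is 1.
t3 = t1 AND t2 must be 1, so both t1 = 1 and t2 = 1.
Every assignment with t6 = 1 has z = 1; there are 3 such assignment(s).
  x=1, y=0, z=1, w=1
  x=1, y=1, z=1, w=0
  x=1, y=1, z=1, w=1

1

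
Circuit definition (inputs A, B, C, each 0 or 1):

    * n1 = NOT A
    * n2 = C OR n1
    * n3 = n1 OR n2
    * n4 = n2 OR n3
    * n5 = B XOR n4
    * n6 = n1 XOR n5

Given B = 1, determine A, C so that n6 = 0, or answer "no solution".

A=1, C=1

Check with B = 1 and A=1, C=1:
n1 = NOT A = NOT 1 = 0
n2 = C OR n1 = 1 OR 0 = 1
n3 = n1 OR n2 = 0 OR 1 = 1
n4 = n2 OR n3 = 1 OR 1 = 1
n5 = B XOR n4 = 1 XOR 1 = 0
n6 = n1 XOR n5 = 0 XOR 0 = 0
So n6 = 0.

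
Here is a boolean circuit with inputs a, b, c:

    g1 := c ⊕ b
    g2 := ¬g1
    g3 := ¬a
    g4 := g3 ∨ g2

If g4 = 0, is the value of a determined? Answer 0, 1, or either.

1

g4 = g3 ∨ g2 must be 0, so both g3 = 0 and g2 = 0.
g3 = ¬a must be 0, so a = 1.
Every assignment with g4 = 0 has a = 1; there are 2 such assignment(s).
  a=1, b=0, c=1
  a=1, b=1, c=0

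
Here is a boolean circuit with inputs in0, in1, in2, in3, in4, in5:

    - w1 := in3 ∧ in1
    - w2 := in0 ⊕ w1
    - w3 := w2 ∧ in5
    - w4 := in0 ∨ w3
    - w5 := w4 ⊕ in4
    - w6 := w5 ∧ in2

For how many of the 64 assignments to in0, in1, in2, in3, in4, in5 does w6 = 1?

16

w6 = w5 ∧ in2 must be 1, so both w5 = 1 and in2 = 1.
Enumerating the 64 input combinations, 16 give w6 = 1 and 48 give w6 = 0.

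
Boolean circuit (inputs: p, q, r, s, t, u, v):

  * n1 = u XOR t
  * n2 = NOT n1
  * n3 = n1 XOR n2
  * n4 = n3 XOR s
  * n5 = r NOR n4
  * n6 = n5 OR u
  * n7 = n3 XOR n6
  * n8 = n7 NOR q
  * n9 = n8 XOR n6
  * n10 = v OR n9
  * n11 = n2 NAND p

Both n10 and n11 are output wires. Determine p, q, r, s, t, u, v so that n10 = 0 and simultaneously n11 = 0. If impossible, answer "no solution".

Check with p=1, q=1, r=0, s=0, t=0, u=0, v=0:
n1 = u XOR t = 0 XOR 0 = 0
n2 = NOT n1 = NOT 0 = 1
n3 = n1 XOR n2 = 0 XOR 1 = 1
n4 = n3 XOR s = 1 XOR 0 = 1
n5 = r NOR n4 = 0 NOR 1 = 0
n6 = n5 OR u = 0 OR 0 = 0
n7 = n3 XOR n6 = 1 XOR 0 = 1
n8 = n7 NOR q = 1 NOR 1 = 0
n9 = n8 XOR n6 = 0 XOR 0 = 0
n10 = v OR n9 = 0 OR 0 = 0
n11 = n2 NAND p = 1 NAND 1 = 0
So n10 = 0 and n11 = 0.

p=1, q=1, r=0, s=0, t=0, u=0, v=0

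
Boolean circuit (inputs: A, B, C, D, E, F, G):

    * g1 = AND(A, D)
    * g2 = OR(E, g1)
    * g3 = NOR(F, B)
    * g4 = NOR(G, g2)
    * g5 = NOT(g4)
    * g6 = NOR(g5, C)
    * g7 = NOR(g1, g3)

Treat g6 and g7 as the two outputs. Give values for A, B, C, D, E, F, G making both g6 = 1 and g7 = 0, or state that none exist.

Check with A=0, B=0, C=0, D=1, E=0, F=0, G=0:
g1 = AND(A, D) = AND(0, 1) = 0
g2 = OR(E, g1) = OR(0, 0) = 0
g3 = NOR(F, B) = NOR(0, 0) = 1
g4 = NOR(G, g2) = NOR(0, 0) = 1
g5 = NOT(g4) = NOT 1 = 0
g6 = NOR(g5, C) = NOR(0, 0) = 1
g7 = NOR(g1, g3) = NOR(0, 1) = 0
So g6 = 1 and g7 = 0.

A=0, B=0, C=0, D=1, E=0, F=0, G=0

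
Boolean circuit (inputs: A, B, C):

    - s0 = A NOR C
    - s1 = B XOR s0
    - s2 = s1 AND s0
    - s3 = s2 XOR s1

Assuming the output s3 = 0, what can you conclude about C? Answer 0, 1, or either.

either

Both values of C occur among assignments with s3 = 0:
  C=0: A=0, B=0, C=0
  C=1: A=0, B=0, C=1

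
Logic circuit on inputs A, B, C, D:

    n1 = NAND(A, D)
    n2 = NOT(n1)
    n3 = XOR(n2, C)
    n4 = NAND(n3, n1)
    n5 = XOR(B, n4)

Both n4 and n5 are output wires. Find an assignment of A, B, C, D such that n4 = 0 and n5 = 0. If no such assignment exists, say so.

Check with A=0, B=0, C=1, D=1:
n1 = NAND(A, D) = NAND(0, 1) = 1
n2 = NOT(n1) = NOT 1 = 0
n3 = XOR(n2, C) = XOR(0, 1) = 1
n4 = NAND(n3, n1) = NAND(1, 1) = 0
n5 = XOR(B, n4) = XOR(0, 0) = 0
So n4 = 0 and n5 = 0.

A=0, B=0, C=1, D=1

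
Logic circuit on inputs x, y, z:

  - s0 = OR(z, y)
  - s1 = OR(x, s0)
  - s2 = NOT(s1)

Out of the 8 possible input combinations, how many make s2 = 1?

s2 = NOT(s1) must be 1, so s1 = 0.
Satisfying assignments:
  x=0, y=0, z=0

1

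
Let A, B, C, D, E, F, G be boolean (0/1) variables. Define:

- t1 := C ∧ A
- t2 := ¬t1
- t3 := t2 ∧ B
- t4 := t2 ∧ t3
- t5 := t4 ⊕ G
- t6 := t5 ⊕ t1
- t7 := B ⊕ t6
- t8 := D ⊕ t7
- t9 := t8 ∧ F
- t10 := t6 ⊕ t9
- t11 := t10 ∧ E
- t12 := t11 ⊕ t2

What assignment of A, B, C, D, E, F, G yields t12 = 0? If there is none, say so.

t12 = t11 ⊕ t2 must be 0, so t11 and t2 are equal.
Check with A=0, B=0, C=1, D=1, E=1, F=1, G=0:
t1 = C ∧ A = 1 ∧ 0 = 0
t2 = ¬t1 = ¬0 = 1
t3 = t2 ∧ B = 1 ∧ 0 = 0
t4 = t2 ∧ t3 = 1 ∧ 0 = 0
t5 = t4 ⊕ G = 0 ⊕ 0 = 0
t6 = t5 ⊕ t1 = 0 ⊕ 0 = 0
t7 = B ⊕ t6 = 0 ⊕ 0 = 0
t8 = D ⊕ t7 = 1 ⊕ 0 = 1
t9 = t8 ∧ F = 1 ∧ 1 = 1
t10 = t6 ⊕ t9 = 0 ⊕ 1 = 1
t11 = t10 ∧ E = 1 ∧ 1 = 1
t12 = t11 ⊕ t2 = 1 ⊕ 1 = 0
So t12 = 0 as required.

A=0, B=0, C=1, D=1, E=1, F=1, G=0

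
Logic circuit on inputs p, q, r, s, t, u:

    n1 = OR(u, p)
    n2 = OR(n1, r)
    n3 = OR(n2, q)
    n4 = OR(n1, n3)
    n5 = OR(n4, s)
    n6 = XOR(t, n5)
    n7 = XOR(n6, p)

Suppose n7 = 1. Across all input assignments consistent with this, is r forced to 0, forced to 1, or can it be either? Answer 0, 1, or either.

either

Both values of r occur among assignments with n7 = 1:
  r=0: p=0, q=0, r=0, s=0, t=0, u=1
  r=1: p=0, q=0, r=1, s=0, t=0, u=0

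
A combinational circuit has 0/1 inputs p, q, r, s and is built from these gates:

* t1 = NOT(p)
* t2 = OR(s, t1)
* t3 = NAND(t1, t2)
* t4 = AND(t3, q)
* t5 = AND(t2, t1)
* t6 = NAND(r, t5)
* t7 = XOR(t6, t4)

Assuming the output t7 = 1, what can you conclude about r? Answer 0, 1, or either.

Both values of r occur among assignments with t7 = 1:
  r=0: p=0, q=0, r=0, s=0
  r=1: p=1, q=0, r=1, s=0

either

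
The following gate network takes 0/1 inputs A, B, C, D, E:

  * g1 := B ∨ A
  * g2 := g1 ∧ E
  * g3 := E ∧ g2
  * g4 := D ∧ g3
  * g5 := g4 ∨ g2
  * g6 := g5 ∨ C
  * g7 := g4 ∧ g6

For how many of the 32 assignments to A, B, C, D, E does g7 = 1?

6

g7 = g4 ∧ g6 must be 1, so both g4 = 1 and g6 = 1.
Satisfying assignments:
  A=0, B=1, C=0, D=1, E=1
  A=0, B=1, C=1, D=1, E=1
  A=1, B=0, C=0, D=1, E=1
  A=1, B=0, C=1, D=1, E=1
  A=1, B=1, C=0, D=1, E=1
  A=1, B=1, C=1, D=1, E=1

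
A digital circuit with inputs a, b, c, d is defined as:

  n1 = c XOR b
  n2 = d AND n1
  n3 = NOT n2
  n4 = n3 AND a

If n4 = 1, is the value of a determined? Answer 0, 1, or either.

n4 = n3 AND a must be 1, so both n3 = 1 and a = 1.
n3 = NOT n2 must be 1, so n2 = 0.
Every assignment with n4 = 1 has a = 1; there are 6 such assignment(s).

1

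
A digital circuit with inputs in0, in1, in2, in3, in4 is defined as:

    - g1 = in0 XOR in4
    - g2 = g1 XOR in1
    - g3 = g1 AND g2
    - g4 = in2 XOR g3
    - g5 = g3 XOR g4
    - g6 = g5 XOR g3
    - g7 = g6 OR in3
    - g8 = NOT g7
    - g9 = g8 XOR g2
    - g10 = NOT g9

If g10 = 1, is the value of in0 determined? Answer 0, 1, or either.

Both values of in0 occur among assignments with g10 = 1:
  in0=0: in0=0, in1=0, in2=0, in3=1, in4=0
  in0=1: in0=1, in1=0, in2=0, in3=1, in4=1

either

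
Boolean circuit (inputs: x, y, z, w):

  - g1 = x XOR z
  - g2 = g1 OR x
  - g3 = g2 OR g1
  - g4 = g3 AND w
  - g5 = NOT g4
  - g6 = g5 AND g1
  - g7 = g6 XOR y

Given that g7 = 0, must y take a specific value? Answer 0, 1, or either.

Both values of y occur among assignments with g7 = 0:
  y=0: x=0, y=0, z=0, w=0
  y=1: x=0, y=1, z=1, w=0

either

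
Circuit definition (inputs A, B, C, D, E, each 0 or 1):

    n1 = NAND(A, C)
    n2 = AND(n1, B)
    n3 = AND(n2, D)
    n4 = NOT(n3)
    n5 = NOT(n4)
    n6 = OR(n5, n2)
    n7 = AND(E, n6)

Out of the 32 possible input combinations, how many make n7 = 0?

26

n7 = AND(E, n6) must be 0, so at least one of E, n6 is 0.
Enumerating the 32 input combinations, 26 give n7 = 0 and 6 give n7 = 1.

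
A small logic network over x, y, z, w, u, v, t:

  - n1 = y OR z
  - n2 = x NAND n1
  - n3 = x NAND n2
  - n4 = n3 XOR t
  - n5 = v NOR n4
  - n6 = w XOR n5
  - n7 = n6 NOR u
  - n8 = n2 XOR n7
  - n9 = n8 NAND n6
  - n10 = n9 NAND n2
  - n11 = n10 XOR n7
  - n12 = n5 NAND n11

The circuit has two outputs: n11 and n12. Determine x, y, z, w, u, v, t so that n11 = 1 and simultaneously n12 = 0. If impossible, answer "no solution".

x=1 y=0 z=0 w=1 u=0 v=0 t=0

Check with x=1 y=0 z=0 w=1 u=0 v=0 t=0:
n1 = y OR z = 0 OR 0 = 0
n2 = x NAND n1 = 1 NAND 0 = 1
n3 = x NAND n2 = 1 NAND 1 = 0
n4 = n3 XOR t = 0 XOR 0 = 0
n5 = v NOR n4 = 0 NOR 0 = 1
n6 = w XOR n5 = 1 XOR 1 = 0
n7 = n6 NOR u = 0 NOR 0 = 1
n8 = n2 XOR n7 = 1 XOR 1 = 0
n9 = n8 NAND n6 = 0 NAND 0 = 1
n10 = n9 NAND n2 = 1 NAND 1 = 0
n11 = n10 XOR n7 = 0 XOR 1 = 1
n12 = n5 NAND n11 = 1 NAND 1 = 0
So n11 = 1 and n12 = 0.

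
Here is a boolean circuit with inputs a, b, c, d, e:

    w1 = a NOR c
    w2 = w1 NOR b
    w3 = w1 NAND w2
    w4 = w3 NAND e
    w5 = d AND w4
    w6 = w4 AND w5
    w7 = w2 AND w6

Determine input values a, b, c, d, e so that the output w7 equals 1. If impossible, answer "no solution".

w7 = w2 AND w6 must be 1, so both w2 = 1 and w6 = 1.
Check with a=0, b=0, c=1, d=1, e=0:
w1 = a NOR c = 0 NOR 1 = 0
w2 = w1 NOR b = 0 NOR 0 = 1
w3 = w1 NAND w2 = 0 NAND 1 = 1
w4 = w3 NAND e = 1 NAND 0 = 1
w5 = d AND w4 = 1 AND 1 = 1
w6 = w4 AND w5 = 1 AND 1 = 1
w7 = w2 AND w6 = 1 AND 1 = 1
So w7 = 1 as required.

a=0, b=0, c=1, d=1, e=0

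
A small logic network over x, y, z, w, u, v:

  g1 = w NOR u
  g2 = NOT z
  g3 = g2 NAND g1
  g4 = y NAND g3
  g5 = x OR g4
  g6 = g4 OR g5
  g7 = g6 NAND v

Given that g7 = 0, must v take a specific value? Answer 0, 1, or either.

1

g7 = g6 NAND v must be 0, so both g6 = 1 and v = 1.
g6 = g4 OR g5 must be 1, so at least one of g4, g5 is 1.
Every assignment with g7 = 0 has v = 1; there are 25 such assignment(s).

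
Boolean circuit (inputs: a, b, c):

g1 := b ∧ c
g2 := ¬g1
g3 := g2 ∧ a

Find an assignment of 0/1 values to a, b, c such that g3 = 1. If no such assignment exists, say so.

g3 = g2 ∧ a must be 1, so both g2 = 1 and a = 1.
g2 = ¬g1 must be 1, so g1 = 0.
g1 = b ∧ c must be 0, so at least one of b, c is 0.
Check with a=1 b=0 c=0:
g1 = b ∧ c = 0 ∧ 0 = 0
g2 = ¬g1 = ¬0 = 1
g3 = g2 ∧ a = 1 ∧ 1 = 1
So g3 = 1 as required.

a=1 b=0 c=0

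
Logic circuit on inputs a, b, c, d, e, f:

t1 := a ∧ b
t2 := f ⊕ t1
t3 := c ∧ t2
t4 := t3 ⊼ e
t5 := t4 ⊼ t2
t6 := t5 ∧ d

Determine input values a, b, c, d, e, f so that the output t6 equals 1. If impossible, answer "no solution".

a=0, b=1, c=1, d=1, e=0, f=0

Check with a=0, b=1, c=1, d=1, e=0, f=0:
t1 = a ∧ b = 0 ∧ 1 = 0
t2 = f ⊕ t1 = 0 ⊕ 0 = 0
t3 = c ∧ t2 = 1 ∧ 0 = 0
t4 = t3 ⊼ e = 0 ⊼ 0 = 1
t5 = t4 ⊼ t2 = 1 ⊼ 0 = 1
t6 = t5 ∧ d = 1 ∧ 1 = 1
So t6 = 1 as required.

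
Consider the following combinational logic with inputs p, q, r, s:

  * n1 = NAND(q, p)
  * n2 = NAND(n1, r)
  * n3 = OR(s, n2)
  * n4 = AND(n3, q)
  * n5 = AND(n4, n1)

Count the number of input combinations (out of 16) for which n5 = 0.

n5 = AND(n4, n1) must be 0, so at least one of n4, n1 is 0.
Enumerating the 16 input combinations, 13 give n5 = 0 and 3 give n5 = 1.

13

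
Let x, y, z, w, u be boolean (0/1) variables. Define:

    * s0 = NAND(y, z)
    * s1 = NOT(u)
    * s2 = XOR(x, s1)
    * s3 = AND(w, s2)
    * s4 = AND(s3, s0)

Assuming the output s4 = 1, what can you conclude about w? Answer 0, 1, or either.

s4 = AND(s3, s0) must be 1, so both s3 = 1 and s0 = 1.
s3 = AND(w, s2) must be 1, so both w = 1 and s2 = 1.
s0 = NAND(y, z) must be 1, so at least one of y, z is 0.
Every assignment with s4 = 1 has w = 1; there are 6 such assignment(s).

1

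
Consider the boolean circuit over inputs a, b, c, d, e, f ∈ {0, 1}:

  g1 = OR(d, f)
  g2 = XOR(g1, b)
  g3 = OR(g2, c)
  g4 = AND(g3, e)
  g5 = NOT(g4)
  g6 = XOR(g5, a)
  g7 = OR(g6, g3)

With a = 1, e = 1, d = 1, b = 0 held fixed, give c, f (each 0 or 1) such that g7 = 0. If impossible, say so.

no solution exists

With a = 1, e = 1, d = 1, b = 0 fixed, none of the 4 settings of c, f give g7 = 0.
For example, with c=1, f=0:
g1 = OR(d, f) = OR(1, 0) = 1
g2 = XOR(g1, b) = XOR(1, 0) = 1
g3 = OR(g2, c) = OR(1, 1) = 1
g4 = AND(g3, e) = AND(1, 1) = 1
g5 = NOT(g4) = NOT 1 = 0
g6 = XOR(g5, a) = XOR(0, 1) = 1
g7 = OR(g6, g3) = OR(1, 1) = 1
giving g7 = 1 ≠ 0.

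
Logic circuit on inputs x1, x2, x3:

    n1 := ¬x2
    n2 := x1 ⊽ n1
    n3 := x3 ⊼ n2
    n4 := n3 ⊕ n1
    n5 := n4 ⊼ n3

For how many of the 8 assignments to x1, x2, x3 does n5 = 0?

3

n5 = n4 ⊼ n3 must be 0, so both n4 = 1 and n3 = 1.
n4 = n3 ⊕ n1 must be 1, so n3 and n1 differ.
Enumerating the 8 input combinations, 3 give n5 = 0 and 5 give n5 = 1.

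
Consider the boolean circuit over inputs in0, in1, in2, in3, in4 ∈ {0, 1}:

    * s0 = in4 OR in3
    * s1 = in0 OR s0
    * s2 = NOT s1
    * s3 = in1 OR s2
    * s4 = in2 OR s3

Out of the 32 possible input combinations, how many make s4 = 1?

25

s4 = in2 OR s3 must be 1, so at least one of in2, s3 is 1.
Enumerating the 32 input combinations, 25 give s4 = 1 and 7 give s4 = 0.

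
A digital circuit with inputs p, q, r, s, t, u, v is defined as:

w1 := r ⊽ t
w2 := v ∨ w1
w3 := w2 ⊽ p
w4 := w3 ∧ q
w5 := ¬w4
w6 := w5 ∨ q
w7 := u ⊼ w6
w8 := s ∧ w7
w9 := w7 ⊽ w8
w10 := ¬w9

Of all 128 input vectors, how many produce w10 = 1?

w10 = ¬w9 must be 1, so w9 = 0.
Enumerating the 128 input combinations, 64 give w10 = 1 and 64 give w10 = 0.

64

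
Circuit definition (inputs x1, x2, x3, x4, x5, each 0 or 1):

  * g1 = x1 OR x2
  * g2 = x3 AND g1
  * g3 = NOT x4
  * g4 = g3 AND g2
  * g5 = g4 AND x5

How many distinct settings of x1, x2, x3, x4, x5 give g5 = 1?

3

g5 = g4 AND x5 must be 1, so both g4 = 1 and x5 = 1.
Enumerating the 32 input combinations, 3 give g5 = 1 and 29 give g5 = 0.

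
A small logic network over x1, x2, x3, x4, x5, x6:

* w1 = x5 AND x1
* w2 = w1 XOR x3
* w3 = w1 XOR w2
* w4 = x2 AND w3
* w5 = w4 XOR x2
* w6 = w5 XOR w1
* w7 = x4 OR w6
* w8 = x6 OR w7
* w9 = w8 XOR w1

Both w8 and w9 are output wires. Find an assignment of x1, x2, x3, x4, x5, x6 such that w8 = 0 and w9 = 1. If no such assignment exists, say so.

x1=1, x2=1, x3=0, x4=0, x5=1, x6=0

Check with x1=1, x2=1, x3=0, x4=0, x5=1, x6=0:
w1 = x5 AND x1 = 1 AND 1 = 1
w2 = w1 XOR x3 = 1 XOR 0 = 1
w3 = w1 XOR w2 = 1 XOR 1 = 0
w4 = x2 AND w3 = 1 AND 0 = 0
w5 = w4 XOR x2 = 0 XOR 1 = 1
w6 = w5 XOR w1 = 1 XOR 1 = 0
w7 = x4 OR w6 = 0 OR 0 = 0
w8 = x6 OR w7 = 0 OR 0 = 0
w9 = w8 XOR w1 = 0 XOR 1 = 1
So w8 = 0 and w9 = 1.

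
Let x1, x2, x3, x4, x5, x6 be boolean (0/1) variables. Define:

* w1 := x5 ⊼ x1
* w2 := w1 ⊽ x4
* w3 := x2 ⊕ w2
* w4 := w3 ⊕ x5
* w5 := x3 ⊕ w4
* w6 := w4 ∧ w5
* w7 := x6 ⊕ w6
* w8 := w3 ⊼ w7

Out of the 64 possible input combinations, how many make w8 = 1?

48

w8 = w3 ⊼ w7 must be 1, so at least one of w3, w7 is 0.
Enumerating the 64 input combinations, 48 give w8 = 1 and 16 give w8 = 0.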